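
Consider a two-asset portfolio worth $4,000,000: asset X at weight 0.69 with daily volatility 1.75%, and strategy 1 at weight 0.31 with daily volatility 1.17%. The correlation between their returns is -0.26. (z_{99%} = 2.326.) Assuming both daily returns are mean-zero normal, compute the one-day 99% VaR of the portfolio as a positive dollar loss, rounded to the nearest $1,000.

$109,000

σ_p² = 0.69²·1.75² + 0.31²·1.17² + 2·-0.26·0.69·0.31·1.75·1.17 = 1.3619 (%²).
σ_p = √1.3619 = 1.167%.
VaR = 2.326 × 1.167% = 2.714%; on $4,000,000 that is $108,560.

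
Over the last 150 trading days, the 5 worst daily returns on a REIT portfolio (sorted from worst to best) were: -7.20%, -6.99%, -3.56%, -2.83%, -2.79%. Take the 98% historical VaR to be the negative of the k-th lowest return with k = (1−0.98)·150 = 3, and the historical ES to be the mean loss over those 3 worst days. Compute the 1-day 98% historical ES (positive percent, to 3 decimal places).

The 3 worst returns sum to -17.75%.
ES = −(-17.75%) / 3 = 5.9166…% ≈ 5.917%.

5.917%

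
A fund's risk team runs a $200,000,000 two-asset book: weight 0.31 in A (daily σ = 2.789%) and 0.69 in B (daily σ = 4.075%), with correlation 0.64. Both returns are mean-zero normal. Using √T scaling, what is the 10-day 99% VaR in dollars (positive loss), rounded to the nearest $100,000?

$50,500,000

σ_p = √(0.31²·2.789² + 0.69²·4.075² + 2·0.64·0.31·0.69·2.789·4.075) = 3.430%.
σ_{10d} = 3.430% × √10 = 10.847%.
z(99%) = 2.326.
VaR = 2.326 × 10.847% = 25.230%; on $200,000,000 that is $50,460,000.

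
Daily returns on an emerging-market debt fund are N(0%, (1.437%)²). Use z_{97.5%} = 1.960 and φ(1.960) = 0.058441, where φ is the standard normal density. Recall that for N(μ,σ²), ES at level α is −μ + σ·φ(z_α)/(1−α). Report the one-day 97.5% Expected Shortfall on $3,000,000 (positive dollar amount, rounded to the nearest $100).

Tail multiplier: φ(z)/(1−α) = 0.058441 / 0.025 = 2.338.
ES = 1.437% × 2.338 = 3.360%.
On $3,000,000: 0.03360 × $3,000,000 = $100,800.

$100,800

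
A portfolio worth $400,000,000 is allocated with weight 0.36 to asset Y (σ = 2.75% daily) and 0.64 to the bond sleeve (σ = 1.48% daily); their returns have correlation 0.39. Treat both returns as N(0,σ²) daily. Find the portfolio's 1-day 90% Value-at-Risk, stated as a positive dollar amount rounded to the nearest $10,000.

σ_p² = 0.36²·2.75² + 0.64²·1.48² + 2·0.39·0.36·0.64·2.75·1.48 = 2.6087 (%²).
σ_p = √2.6087 = 1.615%.
At 90%, z = 1.282.
VaR = 1.282 × 1.615% = 2.070%; on $400,000,000 that is $8,280,000.

$8,280,000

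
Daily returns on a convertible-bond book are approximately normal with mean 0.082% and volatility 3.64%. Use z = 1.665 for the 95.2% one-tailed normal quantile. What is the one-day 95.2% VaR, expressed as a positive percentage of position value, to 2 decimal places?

5.98%

VaR = −μ + z·σ = −(0.082%) + 1.665 × 3.64% = 5.979%.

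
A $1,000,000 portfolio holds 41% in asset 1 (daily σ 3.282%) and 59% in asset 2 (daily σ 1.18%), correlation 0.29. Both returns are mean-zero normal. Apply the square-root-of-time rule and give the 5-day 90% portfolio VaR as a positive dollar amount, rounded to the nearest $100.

σ_p = √(0.41²·3.282² + 0.59²·1.18² + 2·0.29·0.41·0.59·3.282·1.18) = 1.685%.
σ_{5d} = 1.685% × √5 = 3.768%.
z(90%) = 1.282.
VaR = 1.282 × 3.768% = 4.831%; on $1,000,000 that is $48,310.

$48,300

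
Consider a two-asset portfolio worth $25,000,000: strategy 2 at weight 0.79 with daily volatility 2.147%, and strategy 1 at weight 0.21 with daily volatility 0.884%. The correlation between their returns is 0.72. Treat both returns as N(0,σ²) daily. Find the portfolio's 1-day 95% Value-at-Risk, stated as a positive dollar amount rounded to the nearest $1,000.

σ_p² = 0.79²·2.147² + 0.21²·0.884² + 2·0.72·0.79·0.21·2.147·0.884 = 3.3647 (%²).
σ_p = √3.3647 = 1.834%.
At 95%, z = 1.645.
VaR = 1.645 × 1.834% = 3.017%; on $25,000,000 that is $754,250.

$754,000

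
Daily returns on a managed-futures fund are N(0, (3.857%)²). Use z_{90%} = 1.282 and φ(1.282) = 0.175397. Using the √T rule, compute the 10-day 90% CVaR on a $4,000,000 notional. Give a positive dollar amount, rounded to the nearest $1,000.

σ_{10d} = 3.857% × √10 = 12.197%.
ES multiplier = φ(z)/(1−α) = 0.175397/0.1 = 1.754.
ES = 12.197% × 1.754 = 21.394%; on $4,000,000: $855,760.

$856,000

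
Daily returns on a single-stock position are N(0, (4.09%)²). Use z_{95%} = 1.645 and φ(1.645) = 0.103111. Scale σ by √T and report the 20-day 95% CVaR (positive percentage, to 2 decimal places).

37.72%

σ_{20d} = 4.09% × √20 = 18.291%.
ES multiplier = φ(z)/(1−α) = 0.103111/0.05 = 2.062.
ES = 18.291% × 2.062 = 37.716%.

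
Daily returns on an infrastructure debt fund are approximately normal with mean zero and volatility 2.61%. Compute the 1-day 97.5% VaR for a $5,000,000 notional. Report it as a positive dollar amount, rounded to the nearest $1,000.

$256,000

At 97.5% one-sided, z = 1.960.
VaR = z·σ = 1.960 × 2.61% = 5.116%.
On $5,000,000: 0.05116 × $5,000,000 = $255,800.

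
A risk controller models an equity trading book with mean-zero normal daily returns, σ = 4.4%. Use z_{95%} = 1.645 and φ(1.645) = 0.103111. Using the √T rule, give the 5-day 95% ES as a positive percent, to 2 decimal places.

σ_{5d} = 4.4% × √5 = 9.839%.
ES multiplier = φ(z)/(1−α) = 0.103111/0.05 = 2.062.
ES = 9.839% × 2.062 = 20.288%.

20.29%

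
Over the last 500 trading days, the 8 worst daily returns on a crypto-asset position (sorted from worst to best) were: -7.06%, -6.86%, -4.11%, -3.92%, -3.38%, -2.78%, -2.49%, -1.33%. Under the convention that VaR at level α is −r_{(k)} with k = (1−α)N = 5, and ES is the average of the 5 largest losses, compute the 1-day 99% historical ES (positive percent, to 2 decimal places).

5.07%

The 5 worst returns sum to -25.33%.
ES = −(-25.33%) / 5 = 5.066% ≈ 5.07%.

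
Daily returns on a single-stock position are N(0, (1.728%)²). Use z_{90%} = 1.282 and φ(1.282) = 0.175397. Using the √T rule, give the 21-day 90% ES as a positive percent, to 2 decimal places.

σ_{21d} = 1.728% × √21 = 7.919%.
ES multiplier = φ(z)/(1−α) = 0.175397/0.1 = 1.754.
ES = 7.919% × 1.754 = 13.890%.

13.89%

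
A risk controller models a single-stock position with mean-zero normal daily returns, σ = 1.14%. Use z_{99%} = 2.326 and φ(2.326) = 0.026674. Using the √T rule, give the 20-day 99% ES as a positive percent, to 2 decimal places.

13.60%

σ_{20d} = 1.14% × √20 = 5.098%.
ES multiplier = φ(z)/(1−α) = 0.026674/0.01 = 2.667.
ES = 5.098% × 2.667 = 13.596%.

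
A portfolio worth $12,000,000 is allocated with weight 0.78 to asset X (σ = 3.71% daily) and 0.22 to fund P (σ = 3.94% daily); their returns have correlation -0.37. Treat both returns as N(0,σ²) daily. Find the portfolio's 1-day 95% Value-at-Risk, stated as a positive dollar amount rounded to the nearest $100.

σ_p² = 0.78²·3.71² + 0.22²·3.94² + 2·-0.37·0.78·0.22·3.71·3.94 = 7.2692 (%²).
σ_p = √7.2692 = 2.696%.
At 95%, z = 1.645.
VaR = 1.645 × 2.696% = 4.435%; on $12,000,000 that is $532,200.

$532,200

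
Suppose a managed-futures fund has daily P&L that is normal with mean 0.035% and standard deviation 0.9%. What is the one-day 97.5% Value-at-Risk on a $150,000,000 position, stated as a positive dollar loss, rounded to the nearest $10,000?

At 97.5% one-sided, z = 1.960.
VaR = −μ + z·σ = −(0.035%) + 1.960 × 0.9% = 1.729%.
On $150,000,000: 0.01729 × $150,000,000 = $2,593,500.

$2,590,000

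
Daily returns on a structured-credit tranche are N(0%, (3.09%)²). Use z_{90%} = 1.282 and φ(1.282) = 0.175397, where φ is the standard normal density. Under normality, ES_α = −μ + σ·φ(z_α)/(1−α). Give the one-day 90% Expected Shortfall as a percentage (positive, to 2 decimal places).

Tail multiplier: φ(z)/(1−α) = 0.175397 / 0.1 = 1.754.
ES = 3.09% × 1.754 = 5.420%.

5.42%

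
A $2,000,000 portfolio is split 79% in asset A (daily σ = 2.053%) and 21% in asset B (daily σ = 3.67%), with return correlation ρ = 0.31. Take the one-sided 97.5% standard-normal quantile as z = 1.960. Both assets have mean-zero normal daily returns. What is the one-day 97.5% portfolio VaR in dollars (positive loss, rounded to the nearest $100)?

σ_p² = 0.79²·2.053² + 0.21²·3.67² + 2·0.31·0.79·0.21·2.053·3.67 = 3.9994 (%²).
σ_p = √3.9994 = 2.000%.
VaR = 1.960 × 2.000% = 3.920%; on $2,000,000 that is $78,400.

$78,400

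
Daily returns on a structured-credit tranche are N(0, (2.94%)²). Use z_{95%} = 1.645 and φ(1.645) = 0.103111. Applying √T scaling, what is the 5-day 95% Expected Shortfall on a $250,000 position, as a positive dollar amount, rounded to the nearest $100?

σ_{5d} = 2.94% × √5 = 6.574%.
ES multiplier = φ(z)/(1−α) = 0.103111/0.05 = 2.062.
ES = 6.574% × 2.062 = 13.556%; on $250,000: $33,890.

$33,900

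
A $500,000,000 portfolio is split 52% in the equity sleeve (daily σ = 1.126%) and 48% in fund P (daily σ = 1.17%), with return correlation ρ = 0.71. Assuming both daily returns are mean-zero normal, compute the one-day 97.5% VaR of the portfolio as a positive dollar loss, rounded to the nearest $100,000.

$10,400,000

σ_p² = 0.52²·1.126² + 0.48²·1.17² + 2·0.71·0.52·0.48·1.126·1.17 = 1.1252 (%²).
σ_p = √1.1252 = 1.061%.
At 97.5%, z = 1.960.
VaR = 1.960 × 1.061% = 2.080%; on $500,000,000 that is $10,400,000.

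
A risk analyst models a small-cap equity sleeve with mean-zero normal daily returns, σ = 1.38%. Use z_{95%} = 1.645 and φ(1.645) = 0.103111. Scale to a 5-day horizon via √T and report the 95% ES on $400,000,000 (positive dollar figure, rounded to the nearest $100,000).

σ_{5d} = 1.38% × √5 = 3.086%.
ES multiplier = φ(z)/(1−α) = 0.103111/0.05 = 2.062.
ES = 3.086% × 2.062 = 6.363%; on $400,000,000: $25,452,000.

$25,500,000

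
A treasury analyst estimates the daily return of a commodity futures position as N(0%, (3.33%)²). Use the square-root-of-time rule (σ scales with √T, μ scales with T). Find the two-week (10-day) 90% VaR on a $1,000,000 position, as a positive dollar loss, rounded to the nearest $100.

At 90%, z = 1.282.
σ_{10d} = 3.33% × √10 = 10.530%.
VaR = 1.282 × 10.530% = 13.499%.
On $1,000,000: 0.13499 × $1,000,000 = $134,990.

$135,000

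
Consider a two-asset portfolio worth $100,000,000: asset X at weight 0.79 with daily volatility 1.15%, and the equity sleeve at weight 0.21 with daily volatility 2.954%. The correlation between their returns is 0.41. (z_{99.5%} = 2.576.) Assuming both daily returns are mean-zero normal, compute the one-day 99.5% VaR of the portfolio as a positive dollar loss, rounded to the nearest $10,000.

$3,330,000

σ_p² = 0.79²·1.15² + 0.21²·2.954² + 2·0.41·0.79·0.21·1.15·2.954 = 1.6723 (%²).
σ_p = √1.6723 = 1.293%.
VaR = 2.576 × 1.293% = 3.331%; on $100,000,000 that is $3,331,000.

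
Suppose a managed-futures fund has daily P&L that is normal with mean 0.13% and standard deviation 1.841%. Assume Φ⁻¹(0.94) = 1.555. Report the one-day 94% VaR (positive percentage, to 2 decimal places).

2.73%

VaR = −μ + z·σ = −(0.13%) + 1.555 × 1.841% = 2.733%.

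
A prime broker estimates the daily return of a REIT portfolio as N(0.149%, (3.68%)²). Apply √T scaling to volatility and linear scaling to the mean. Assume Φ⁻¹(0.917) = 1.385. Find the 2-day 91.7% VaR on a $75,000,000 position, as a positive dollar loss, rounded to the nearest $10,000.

$5,180,000

σ_{2d} = 3.68% × √2 = 5.204%; μ_{2d} = 2 × 0.149% = 0.298%.
VaR = −(0.298%) + 1.385 × 5.204% = 6.910%.
On $75,000,000: 0.06910 × $75,000,000 = $5,182,500.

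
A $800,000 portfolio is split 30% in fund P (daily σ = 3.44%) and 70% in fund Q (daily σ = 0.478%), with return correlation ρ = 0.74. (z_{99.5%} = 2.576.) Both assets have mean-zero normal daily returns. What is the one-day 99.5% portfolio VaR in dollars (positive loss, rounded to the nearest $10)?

$26,770

σ_p² = 0.3²·3.44² + 0.7²·0.478² + 2·0.74·0.3·0.7·3.44·0.478 = 1.6880 (%²).
σ_p = √1.6880 = 1.299%.
VaR = 2.576 × 1.299% = 3.346%; on $800,000 that is $26,768.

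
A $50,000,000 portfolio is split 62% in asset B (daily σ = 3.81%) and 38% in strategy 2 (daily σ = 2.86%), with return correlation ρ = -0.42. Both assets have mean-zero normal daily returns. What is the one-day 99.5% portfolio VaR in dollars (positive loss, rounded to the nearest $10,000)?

σ_p² = 0.62²·3.81² + 0.38²·2.86² + 2·-0.42·0.62·0.38·3.81·2.86 = 4.6046 (%²).
σ_p = √4.6046 = 2.146%.
At 99.5%, z = 2.576.
VaR = 2.576 × 2.146% = 5.528%; on $50,000,000 that is $2,764,000.

$2,760,000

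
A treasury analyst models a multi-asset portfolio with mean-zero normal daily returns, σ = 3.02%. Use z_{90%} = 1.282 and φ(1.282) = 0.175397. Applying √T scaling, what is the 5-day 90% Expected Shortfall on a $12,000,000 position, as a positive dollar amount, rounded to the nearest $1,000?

σ_{5d} = 3.02% × √5 = 6.753%.
ES multiplier = φ(z)/(1−α) = 0.175397/0.1 = 1.754.
ES = 6.753% × 1.754 = 11.845%; on $12,000,000: $1,421,400.

$1,421,000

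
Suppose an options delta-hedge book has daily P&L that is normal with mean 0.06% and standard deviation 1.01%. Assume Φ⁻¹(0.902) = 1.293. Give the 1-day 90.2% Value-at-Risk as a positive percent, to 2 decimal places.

VaR = −μ + z·σ = −(0.06%) + 1.293 × 1.01% = 1.246%.

1.25%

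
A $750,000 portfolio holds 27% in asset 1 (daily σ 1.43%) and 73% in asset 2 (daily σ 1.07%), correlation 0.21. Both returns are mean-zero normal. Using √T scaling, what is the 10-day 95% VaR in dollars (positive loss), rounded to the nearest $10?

σ_p = √(0.27²·1.43² + 0.73²·1.07² + 2·0.21·0.27·0.73·1.43·1.07) = 0.941%.
σ_{10d} = 0.941% × √10 = 2.976%.
z(95%) = 1.645.
VaR = 1.645 × 2.976% = 4.896%; on $750,000 that is $36,720.

$36,720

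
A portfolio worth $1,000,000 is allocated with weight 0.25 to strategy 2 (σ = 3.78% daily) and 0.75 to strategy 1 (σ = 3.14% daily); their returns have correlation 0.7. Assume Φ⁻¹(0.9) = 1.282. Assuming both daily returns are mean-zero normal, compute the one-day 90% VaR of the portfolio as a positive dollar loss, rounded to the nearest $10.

σ_p² = 0.25²·3.78² + 0.75²·3.14² + 2·0.7·0.25·0.75·3.78·3.14 = 9.5547 (%²).
σ_p = √9.5547 = 3.091%.
VaR = 1.282 × 3.091% = 3.963%; on $1,000,000 that is $39,630.

$39,630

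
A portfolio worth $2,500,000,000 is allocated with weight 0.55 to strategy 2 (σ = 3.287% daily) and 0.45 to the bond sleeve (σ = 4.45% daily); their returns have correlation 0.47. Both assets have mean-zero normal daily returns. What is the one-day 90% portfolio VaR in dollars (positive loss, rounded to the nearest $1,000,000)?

$105,000,000

σ_p² = 0.55²·3.287² + 0.45²·4.45² + 2·0.47·0.55·0.45·3.287·4.45 = 10.6813 (%²).
σ_p = √10.6813 = 3.268%.
At 90%, z = 1.282.
VaR = 1.282 × 3.268% = 4.190%; on $2,500,000,000 that is $104,750,000.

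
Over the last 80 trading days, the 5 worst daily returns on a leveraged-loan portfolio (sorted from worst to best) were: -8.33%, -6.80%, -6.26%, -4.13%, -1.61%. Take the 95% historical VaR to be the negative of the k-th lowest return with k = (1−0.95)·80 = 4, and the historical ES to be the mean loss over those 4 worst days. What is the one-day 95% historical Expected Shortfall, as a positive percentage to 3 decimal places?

6.380%

The 4 worst returns sum to -25.52%.
ES = −(-25.52%) / 4 = 6.38% ≈ 6.380%.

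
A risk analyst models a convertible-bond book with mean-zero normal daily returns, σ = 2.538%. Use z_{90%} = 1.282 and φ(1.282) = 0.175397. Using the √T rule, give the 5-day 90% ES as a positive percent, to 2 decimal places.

9.95%

σ_{5d} = 2.538% × √5 = 5.675%.
ES multiplier = φ(z)/(1−α) = 0.175397/0.1 = 1.754.
ES = 5.675% × 1.754 = 9.954%.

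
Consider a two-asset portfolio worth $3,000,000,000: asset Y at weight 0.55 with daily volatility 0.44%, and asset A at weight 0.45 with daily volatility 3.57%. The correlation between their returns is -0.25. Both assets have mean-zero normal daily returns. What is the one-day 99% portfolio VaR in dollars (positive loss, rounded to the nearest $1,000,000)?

σ_p² = 0.55²·0.44² + 0.45²·3.57² + 2·-0.25·0.55·0.45·0.44·3.57 = 2.4450 (%²).
σ_p = √2.4450 = 1.564%.
At 99%, z = 2.326.
VaR = 2.326 × 1.564% = 3.638%; on $3,000,000,000 that is $109,140,000.

$109,000,000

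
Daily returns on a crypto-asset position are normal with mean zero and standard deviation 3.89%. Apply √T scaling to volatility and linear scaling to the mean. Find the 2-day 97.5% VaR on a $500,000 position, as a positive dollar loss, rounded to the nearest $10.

At 97.5%, z = 1.960.
σ_{2d} = 3.89% × √2 = 5.501%.
VaR = 1.960 × 5.501% = 10.782%.
On $500,000: 0.10782 × $500,000 = $53,910.

$53,910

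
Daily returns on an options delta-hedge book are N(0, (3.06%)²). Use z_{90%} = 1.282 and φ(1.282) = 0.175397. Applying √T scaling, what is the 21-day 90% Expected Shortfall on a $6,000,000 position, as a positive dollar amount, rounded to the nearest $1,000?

$1,476,000

σ_{21d} = 3.06% × √21 = 14.023%.
ES multiplier = φ(z)/(1−α) = 0.175397/0.1 = 1.754.
ES = 14.023% × 1.754 = 24.596%; on $6,000,000: $1,475,760.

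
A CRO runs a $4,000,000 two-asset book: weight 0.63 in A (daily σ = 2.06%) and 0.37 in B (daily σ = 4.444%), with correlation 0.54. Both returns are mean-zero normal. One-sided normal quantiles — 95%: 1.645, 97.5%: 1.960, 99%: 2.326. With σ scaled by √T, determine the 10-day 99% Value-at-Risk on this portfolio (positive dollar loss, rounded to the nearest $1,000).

$761,000

σ_p = √(0.63²·2.06² + 0.37²·4.444² + 2·0.54·0.63·0.37·2.06·4.444) = 2.587%.
σ_{10d} = 2.587% × √10 = 8.181%.
VaR = 2.326 × 8.181% = 19.029%; on $4,000,000 that is $761,160.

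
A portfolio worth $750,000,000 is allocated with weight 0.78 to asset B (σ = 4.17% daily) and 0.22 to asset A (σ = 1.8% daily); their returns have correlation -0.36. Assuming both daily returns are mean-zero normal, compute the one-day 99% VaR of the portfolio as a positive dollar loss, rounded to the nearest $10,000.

$54,640,000

σ_p² = 0.78²·4.17² + 0.22²·1.8² + 2·-0.36·0.78·0.22·4.17·1.8 = 9.8088 (%²).
σ_p = √9.8088 = 3.132%.
At 99%, z = 2.326.
VaR = 2.326 × 3.132% = 7.285%; on $750,000,000 that is $54,637,500.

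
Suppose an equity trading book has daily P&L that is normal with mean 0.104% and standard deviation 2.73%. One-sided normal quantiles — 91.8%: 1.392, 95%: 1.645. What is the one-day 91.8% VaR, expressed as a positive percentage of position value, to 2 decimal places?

3.70%

VaR = −μ + z·σ = −(0.104%) + 1.392 × 2.73% = 3.696%.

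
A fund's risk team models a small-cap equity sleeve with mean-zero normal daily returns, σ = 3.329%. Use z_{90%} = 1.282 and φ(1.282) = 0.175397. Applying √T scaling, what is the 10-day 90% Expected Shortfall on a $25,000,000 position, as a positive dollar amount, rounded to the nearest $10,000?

$4,620,000

σ_{10d} = 3.329% × √10 = 10.527%.
ES multiplier = φ(z)/(1−α) = 0.175397/0.1 = 1.754.
ES = 10.527% × 1.754 = 18.464%; on $25,000,000: $4,616,000.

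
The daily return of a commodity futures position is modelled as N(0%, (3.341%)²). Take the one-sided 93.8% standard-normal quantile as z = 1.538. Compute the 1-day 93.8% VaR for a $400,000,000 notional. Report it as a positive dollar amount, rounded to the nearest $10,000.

$20,550,000

VaR = z·σ = 1.538 × 3.341% = 5.138%.
On $400,000,000: 0.05138 × $400,000,000 = $20,552,000.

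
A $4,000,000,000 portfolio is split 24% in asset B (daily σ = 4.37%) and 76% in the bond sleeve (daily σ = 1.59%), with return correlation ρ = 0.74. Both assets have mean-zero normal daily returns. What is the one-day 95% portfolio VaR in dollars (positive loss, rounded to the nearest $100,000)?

σ_p² = 0.24²·4.37² + 0.76²·1.59² + 2·0.74·0.24·0.76·4.37·1.59 = 4.4359 (%²).
σ_p = √4.4359 = 2.106%.
At 95%, z = 1.645.
VaR = 1.645 × 2.106% = 3.464%; on $4,000,000,000 that is $138,560,000.

$138,600,000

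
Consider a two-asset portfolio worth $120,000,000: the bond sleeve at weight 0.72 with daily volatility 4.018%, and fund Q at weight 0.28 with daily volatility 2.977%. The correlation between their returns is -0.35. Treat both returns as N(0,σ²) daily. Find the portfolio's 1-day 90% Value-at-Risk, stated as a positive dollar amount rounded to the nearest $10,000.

σ_p² = 0.72²·4.018² + 0.28²·2.977² + 2·-0.35·0.72·0.28·4.018·2.977 = 7.3760 (%²).
σ_p = √7.3760 = 2.716%.
At 90%, z = 1.282.
VaR = 1.282 × 2.716% = 3.482%; on $120,000,000 that is $4,178,400.

$4,180,000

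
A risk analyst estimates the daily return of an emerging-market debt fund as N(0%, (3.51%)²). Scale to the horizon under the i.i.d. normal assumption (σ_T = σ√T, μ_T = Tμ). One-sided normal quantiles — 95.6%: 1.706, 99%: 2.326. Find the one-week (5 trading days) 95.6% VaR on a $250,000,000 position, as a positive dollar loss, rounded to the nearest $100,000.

σ_{5d} = 3.51% × √5 = 7.849%.
VaR = 1.706 × 7.849% = 13.390%.
On $250,000,000: 0.13390 × $250,000,000 = $33,475,000.

$33,500,000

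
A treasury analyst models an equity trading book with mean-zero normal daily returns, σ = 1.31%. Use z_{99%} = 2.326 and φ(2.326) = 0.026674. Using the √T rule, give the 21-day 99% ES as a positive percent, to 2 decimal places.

16.01%

σ_{21d} = 1.31% × √21 = 6.003%.
ES multiplier = φ(z)/(1−α) = 0.026674/0.01 = 2.667.
ES = 6.003% × 2.667 = 16.010%.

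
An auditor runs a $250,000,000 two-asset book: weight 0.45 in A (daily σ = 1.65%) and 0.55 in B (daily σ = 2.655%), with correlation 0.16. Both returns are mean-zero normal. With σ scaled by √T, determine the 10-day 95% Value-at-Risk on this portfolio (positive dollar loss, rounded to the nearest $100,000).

σ_p = √(0.45²·1.65² + 0.55²·2.655² + 2·0.16·0.45·0.55·1.65·2.655) = 1.741%.
σ_{10d} = 1.741% × √10 = 5.506%.
z(95%) = 1.645.
VaR = 1.645 × 5.506% = 9.057%; on $250,000,000 that is $22,642,500.

$22,600,000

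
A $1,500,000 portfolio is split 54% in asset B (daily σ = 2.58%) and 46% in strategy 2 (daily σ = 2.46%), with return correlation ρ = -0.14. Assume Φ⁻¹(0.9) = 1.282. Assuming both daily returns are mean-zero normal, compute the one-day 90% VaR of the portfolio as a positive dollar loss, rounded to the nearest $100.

$32,100

σ_p² = 0.54²·2.58² + 0.46²·2.46² + 2·-0.14·0.54·0.46·2.58·2.46 = 2.7801 (%²).
σ_p = √2.7801 = 1.667%.
VaR = 1.282 × 1.667% = 2.137%; on $1,500,000 that is $32,055.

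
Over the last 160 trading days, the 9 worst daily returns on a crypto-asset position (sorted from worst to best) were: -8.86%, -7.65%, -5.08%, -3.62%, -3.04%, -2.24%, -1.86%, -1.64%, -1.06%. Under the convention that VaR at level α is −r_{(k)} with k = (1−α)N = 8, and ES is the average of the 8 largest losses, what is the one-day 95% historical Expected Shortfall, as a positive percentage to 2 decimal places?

4.25%

The 8 worst returns sum to -33.99%.
ES = −(-33.99%) / 8 = 4.24875% ≈ 4.25%.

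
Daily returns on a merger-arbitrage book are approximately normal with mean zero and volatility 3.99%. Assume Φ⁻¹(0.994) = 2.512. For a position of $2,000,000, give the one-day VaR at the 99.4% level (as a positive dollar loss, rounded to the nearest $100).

$200,500

VaR = z·σ = 2.512 × 3.99% = 10.023%.
On $2,000,000: 0.10023 × $2,000,000 = $200,460.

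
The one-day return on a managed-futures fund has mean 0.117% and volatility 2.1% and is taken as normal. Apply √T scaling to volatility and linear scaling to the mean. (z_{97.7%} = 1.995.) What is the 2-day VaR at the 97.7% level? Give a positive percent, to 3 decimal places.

5.691%

σ_{2d} = 2.1% × √2 = 2.970%; μ_{2d} = 2 × 0.117% = 0.234%.
VaR = −(0.234%) + 1.995 × 2.970% = 5.691%.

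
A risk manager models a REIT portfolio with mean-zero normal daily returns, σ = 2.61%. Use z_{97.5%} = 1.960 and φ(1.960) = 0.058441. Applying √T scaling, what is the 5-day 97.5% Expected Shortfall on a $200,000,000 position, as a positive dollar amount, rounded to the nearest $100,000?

$27,300,000

σ_{5d} = 2.61% × √5 = 5.836%.
ES multiplier = φ(z)/(1−α) = 0.058441/0.025 = 2.338.
ES = 5.836% × 2.338 = 13.645%; on $200,000,000: $27,290,000.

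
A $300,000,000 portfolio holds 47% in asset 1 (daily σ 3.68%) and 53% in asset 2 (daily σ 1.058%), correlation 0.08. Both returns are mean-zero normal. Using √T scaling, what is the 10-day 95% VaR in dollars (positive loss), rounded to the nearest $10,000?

$29,030,000

σ_p = √(0.47²·3.68² + 0.53²·1.058² + 2·0.08·0.47·0.53·3.68·1.058) = 1.860%.
σ_{10d} = 1.860% × √10 = 5.882%.
z(95%) = 1.645.
VaR = 1.645 × 5.882% = 9.676%; on $300,000,000 that is $29,028,000.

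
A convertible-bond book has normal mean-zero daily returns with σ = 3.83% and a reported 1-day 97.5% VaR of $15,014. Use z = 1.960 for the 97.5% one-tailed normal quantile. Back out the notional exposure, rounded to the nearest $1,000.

VaR as a fraction of value: z·σ = 1.960 × 3.83% = 7.5068%.
Position = $15,014 / 0.075068 = $200,005.

$200,000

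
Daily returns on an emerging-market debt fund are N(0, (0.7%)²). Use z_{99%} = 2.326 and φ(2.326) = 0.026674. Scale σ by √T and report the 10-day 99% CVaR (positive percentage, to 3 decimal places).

σ_{10d} = 0.7% × √10 = 2.214%.
ES multiplier = φ(z)/(1−α) = 0.026674/0.01 = 2.667.
ES = 2.214% × 2.667 = 5.905%.

5.905%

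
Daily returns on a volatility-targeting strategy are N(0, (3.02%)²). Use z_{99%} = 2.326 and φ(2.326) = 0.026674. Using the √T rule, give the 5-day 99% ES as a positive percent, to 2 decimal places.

18.01%

σ_{5d} = 3.02% × √5 = 6.753%.
ES multiplier = φ(z)/(1−α) = 0.026674/0.01 = 2.667.
ES = 6.753% × 2.667 = 18.010%.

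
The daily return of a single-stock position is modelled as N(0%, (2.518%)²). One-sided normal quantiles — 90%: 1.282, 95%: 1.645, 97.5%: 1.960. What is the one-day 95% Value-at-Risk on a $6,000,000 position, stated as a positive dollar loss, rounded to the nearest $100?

VaR = z·σ = 1.645 × 2.518% = 4.142%.
On $6,000,000: 0.04142 × $6,000,000 = $248,520.

$248,500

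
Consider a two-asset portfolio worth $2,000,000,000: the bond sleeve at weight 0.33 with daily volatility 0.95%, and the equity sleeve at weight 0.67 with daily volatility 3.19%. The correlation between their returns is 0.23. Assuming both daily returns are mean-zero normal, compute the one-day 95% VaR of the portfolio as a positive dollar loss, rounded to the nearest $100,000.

$73,400,000

σ_p² = 0.33²·0.95² + 0.67²·3.19² + 2·0.23·0.33·0.67·0.95·3.19 = 4.9746 (%²).
σ_p = √4.9746 = 2.230%.
At 95%, z = 1.645.
VaR = 1.645 × 2.230% = 3.668%; on $2,000,000,000 that is $73,360,000.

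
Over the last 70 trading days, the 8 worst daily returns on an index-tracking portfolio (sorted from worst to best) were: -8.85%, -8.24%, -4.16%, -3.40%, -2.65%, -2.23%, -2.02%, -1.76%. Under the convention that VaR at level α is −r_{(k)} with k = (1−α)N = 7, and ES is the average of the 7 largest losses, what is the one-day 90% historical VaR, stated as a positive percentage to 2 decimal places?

k = 7; the 7th lowest return is -2.02%, so VaR = 2.02%.

2.02%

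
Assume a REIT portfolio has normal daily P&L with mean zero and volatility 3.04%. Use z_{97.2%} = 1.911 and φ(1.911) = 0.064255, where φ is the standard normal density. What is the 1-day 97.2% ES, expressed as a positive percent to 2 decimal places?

6.98%

Tail multiplier: φ(z)/(1−α) = 0.064255 / 0.028 = 2.295.
ES = 3.04% × 2.295 = 6.977%.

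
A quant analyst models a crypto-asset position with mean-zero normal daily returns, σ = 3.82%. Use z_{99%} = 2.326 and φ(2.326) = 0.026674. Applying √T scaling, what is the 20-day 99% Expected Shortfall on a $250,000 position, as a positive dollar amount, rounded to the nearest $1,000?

σ_{20d} = 3.82% × √20 = 17.084%.
ES multiplier = φ(z)/(1−α) = 0.026674/0.01 = 2.667.
ES = 17.084% × 2.667 = 45.563%; on $250,000: $113,908.

$114,000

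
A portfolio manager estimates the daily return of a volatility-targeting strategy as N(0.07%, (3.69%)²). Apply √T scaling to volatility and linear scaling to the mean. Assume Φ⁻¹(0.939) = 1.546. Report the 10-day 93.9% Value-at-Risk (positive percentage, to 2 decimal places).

σ_{10d} = 3.69% × √10 = 11.669%; μ_{10d} = 10 × 0.07% = 0.700%.
VaR = −(0.700%) + 1.546 × 11.669% = 17.340%.

17.34%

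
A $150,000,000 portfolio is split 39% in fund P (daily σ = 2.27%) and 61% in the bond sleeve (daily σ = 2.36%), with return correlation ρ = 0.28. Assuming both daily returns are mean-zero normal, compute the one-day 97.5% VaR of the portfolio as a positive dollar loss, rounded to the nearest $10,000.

$5,550,000

σ_p² = 0.39²·2.27² + 0.61²·2.36² + 2·0.28·0.39·0.61·2.27·2.36 = 3.5699 (%²).
σ_p = √3.5699 = 1.889%.
At 97.5%, z = 1.960.
VaR = 1.960 × 1.889% = 3.702%; on $150,000,000 that is $5,553,000.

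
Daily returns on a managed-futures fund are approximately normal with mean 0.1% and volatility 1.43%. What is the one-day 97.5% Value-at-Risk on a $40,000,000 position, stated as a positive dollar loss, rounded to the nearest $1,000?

At 97.5% one-sided, z = 1.960.
VaR = −μ + z·σ = −(0.1%) + 1.960 × 1.43% = 2.703%.
On $40,000,000: 0.02703 × $40,000,000 = $1,081,200.

$1,081,000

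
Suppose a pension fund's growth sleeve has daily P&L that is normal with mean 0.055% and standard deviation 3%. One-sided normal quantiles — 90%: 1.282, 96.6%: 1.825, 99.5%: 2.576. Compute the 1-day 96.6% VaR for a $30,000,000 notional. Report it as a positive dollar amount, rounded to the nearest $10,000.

$1,630,000

VaR = −μ + z·σ = −(0.055%) + 1.825 × 3% = 5.420%.
On $30,000,000: 0.05420 × $30,000,000 = $1,626,000.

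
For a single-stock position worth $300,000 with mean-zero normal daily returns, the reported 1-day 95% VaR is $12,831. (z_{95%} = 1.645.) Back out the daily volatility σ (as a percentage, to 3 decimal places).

2.600%

VaR as a fraction: $12,831 / $300,000 = 4.277%.
σ = VaR / z = 4.277% / 1.645 = 2.600%.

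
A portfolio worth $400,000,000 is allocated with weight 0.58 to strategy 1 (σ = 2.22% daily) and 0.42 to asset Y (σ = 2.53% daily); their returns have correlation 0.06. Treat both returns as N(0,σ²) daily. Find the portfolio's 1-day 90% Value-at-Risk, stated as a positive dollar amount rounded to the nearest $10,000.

σ_p² = 0.58²·2.22² + 0.42²·2.53² + 2·0.06·0.58·0.42·2.22·2.53 = 2.9512 (%²).
σ_p = √2.9512 = 1.718%.
At 90%, z = 1.282.
VaR = 1.282 × 1.718% = 2.202%; on $400,000,000 that is $8,808,000.

$8,810,000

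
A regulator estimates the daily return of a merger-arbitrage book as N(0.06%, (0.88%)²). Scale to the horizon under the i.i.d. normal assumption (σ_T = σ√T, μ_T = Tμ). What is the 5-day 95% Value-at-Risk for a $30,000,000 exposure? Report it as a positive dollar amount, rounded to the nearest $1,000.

$881,000

At 95%, z = 1.645.
σ_{5d} = 0.88% × √5 = 1.968%; μ_{5d} = 5 × 0.06% = 0.300%.
VaR = −(0.300%) + 1.645 × 1.968% = 2.937%.
On $30,000,000: 0.02937 × $30,000,000 = $881,100.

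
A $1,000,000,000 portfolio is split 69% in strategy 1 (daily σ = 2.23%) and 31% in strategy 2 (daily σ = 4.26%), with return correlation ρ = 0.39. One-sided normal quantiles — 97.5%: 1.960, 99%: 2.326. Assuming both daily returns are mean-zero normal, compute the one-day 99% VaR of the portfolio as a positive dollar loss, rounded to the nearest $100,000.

$55,500,000

σ_p² = 0.69²·2.23² + 0.31²·4.26² + 2·0.39·0.69·0.31·2.23·4.26 = 5.6965 (%²).
σ_p = √5.6965 = 2.387%.
VaR = 2.326 × 2.387% = 5.552%; on $1,000,000,000 that is $55,520,000.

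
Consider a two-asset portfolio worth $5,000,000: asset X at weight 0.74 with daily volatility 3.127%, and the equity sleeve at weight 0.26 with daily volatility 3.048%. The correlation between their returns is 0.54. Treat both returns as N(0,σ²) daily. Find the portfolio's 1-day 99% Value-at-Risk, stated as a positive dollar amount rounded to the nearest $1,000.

$328,000

σ_p² = 0.74²·3.127² + 0.26²·3.048² + 2·0.54·0.74·0.26·3.127·3.048 = 7.9630 (%²).
σ_p = √7.9630 = 2.822%.
At 99%, z = 2.326.
VaR = 2.326 × 2.822% = 6.564%; on $5,000,000 that is $328,200.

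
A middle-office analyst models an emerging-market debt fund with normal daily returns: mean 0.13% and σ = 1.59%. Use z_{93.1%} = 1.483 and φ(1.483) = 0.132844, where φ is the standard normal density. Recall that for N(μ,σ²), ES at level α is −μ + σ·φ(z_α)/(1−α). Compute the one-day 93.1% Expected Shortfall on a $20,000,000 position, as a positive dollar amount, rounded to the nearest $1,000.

$586,000

Tail multiplier: φ(z)/(1−α) = 0.132844 / 0.069 = 1.925.
ES = −(0.13%) + 1.59% × 1.925 = 2.931%.
On $20,000,000: 0.02931 × $20,000,000 = $586,200.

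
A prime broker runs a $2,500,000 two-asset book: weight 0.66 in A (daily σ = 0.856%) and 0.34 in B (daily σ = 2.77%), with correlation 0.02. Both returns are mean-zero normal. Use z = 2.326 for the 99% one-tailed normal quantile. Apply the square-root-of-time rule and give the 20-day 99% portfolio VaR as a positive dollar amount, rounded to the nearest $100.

σ_p = √(0.66²·0.856² + 0.34²·2.77² + 2·0.02·0.66·0.34·0.856·2.77) = 1.108%.
σ_{20d} = 1.108% × √20 = 4.955%.
VaR = 2.326 × 4.955% = 11.525%; on $2,500,000 that is $288,125.

$288,100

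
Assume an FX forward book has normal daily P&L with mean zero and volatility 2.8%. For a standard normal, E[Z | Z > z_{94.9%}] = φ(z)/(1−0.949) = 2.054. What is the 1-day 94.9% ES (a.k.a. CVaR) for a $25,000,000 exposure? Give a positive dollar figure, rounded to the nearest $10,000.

ES = 2.8% × 2.054 = 5.751%.
On $25,000,000: 0.05751 × $25,000,000 = $1,437,750.

$1,440,000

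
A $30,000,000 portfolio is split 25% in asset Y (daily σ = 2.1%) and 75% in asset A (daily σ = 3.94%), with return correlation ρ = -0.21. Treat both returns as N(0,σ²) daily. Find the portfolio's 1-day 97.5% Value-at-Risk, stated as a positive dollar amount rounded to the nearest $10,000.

$1,700,000

σ_p² = 0.25²·2.1² + 0.75²·3.94² + 2·-0.21·0.25·0.75·2.1·3.94 = 8.3561 (%²).
σ_p = √8.3561 = 2.891%.
At 97.5%, z = 1.960.
VaR = 1.960 × 2.891% = 5.666%; on $30,000,000 that is $1,699,800.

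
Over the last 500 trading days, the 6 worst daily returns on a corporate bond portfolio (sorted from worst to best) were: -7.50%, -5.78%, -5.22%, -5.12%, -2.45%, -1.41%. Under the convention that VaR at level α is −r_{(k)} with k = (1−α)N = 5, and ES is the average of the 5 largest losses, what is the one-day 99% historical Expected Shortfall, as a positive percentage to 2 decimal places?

5.21%

The 5 worst returns sum to -26.07%.
ES = −(-26.07%) / 5 = 5.214% ≈ 5.21%.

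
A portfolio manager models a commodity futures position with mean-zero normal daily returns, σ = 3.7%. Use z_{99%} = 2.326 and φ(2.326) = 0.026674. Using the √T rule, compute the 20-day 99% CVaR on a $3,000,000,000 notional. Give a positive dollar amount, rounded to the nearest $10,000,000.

σ_{20d} = 3.7% × √20 = 16.547%.
ES multiplier = φ(z)/(1−α) = 0.026674/0.01 = 2.667.
ES = 16.547% × 2.667 = 44.131%; on $3,000,000,000: $1,323,930,000.

$1,320,000,000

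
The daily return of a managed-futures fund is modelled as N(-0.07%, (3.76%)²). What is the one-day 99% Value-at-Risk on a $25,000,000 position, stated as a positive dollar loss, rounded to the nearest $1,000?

At 99% one-sided, z = 2.326.
VaR = −μ + z·σ = −(-0.07%) + 2.326 × 3.76% = 8.816%.
On $25,000,000: 0.08816 × $25,000,000 = $2,204,000.

$2,204,000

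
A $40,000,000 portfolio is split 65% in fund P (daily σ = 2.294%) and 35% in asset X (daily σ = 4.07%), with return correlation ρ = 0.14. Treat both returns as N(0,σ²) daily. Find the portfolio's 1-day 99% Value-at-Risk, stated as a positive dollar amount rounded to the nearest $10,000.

σ_p² = 0.65²·2.294² + 0.35²·4.07² + 2·0.14·0.65·0.35·2.294·4.07 = 4.8473 (%²).
σ_p = √4.8473 = 2.202%.
At 99%, z = 2.326.
VaR = 2.326 × 2.202% = 5.122%; on $40,000,000 that is $2,048,800.

$2,050,000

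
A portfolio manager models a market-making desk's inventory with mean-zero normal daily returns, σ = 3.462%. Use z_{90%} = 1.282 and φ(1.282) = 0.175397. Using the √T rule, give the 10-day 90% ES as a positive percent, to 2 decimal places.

σ_{10d} = 3.462% × √10 = 10.948%.
ES multiplier = φ(z)/(1−α) = 0.175397/0.1 = 1.754.
ES = 10.948% × 1.754 = 19.203%.

19.20%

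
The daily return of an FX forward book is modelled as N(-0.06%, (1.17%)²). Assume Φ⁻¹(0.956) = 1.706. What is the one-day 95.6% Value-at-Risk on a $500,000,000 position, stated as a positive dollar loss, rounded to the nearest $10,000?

VaR = −μ + z·σ = −(-0.06%) + 1.706 × 1.17% = 2.056%.
On $500,000,000: 0.02056 × $500,000,000 = $10,280,000.

$10,280,000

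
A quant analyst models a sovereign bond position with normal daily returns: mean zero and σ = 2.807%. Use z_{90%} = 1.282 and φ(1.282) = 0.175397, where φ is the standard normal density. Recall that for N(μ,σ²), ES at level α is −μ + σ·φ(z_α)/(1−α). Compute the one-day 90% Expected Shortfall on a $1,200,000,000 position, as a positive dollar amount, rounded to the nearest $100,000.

Tail multiplier: φ(z)/(1−α) = 0.175397 / 0.1 = 1.754.
ES = 2.807% × 1.754 = 4.923%.
On $1,200,000,000: 0.04923 × $1,200,000,000 = $59,076,000.

$59,100,000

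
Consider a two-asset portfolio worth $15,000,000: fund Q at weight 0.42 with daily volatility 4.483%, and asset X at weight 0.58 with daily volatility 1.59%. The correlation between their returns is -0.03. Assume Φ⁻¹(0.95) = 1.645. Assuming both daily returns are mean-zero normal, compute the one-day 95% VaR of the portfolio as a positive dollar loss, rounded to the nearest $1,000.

σ_p² = 0.42²·4.483² + 0.58²·1.59² + 2·-0.03·0.42·0.58·4.483·1.59 = 4.2914 (%²).
σ_p = √4.2914 = 2.072%.
VaR = 1.645 × 2.072% = 3.408%; on $15,000,000 that is $511,200.

$511,000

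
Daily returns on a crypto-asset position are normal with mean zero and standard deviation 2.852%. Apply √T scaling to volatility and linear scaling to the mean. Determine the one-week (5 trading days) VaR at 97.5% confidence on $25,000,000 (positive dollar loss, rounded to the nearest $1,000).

At 97.5%, z = 1.960.
σ_{5d} = 2.852% × √5 = 6.377%.
VaR = 1.960 × 6.377% = 12.499%.
On $25,000,000: 0.12499 × $25,000,000 = $3,124,750.

$3,125,000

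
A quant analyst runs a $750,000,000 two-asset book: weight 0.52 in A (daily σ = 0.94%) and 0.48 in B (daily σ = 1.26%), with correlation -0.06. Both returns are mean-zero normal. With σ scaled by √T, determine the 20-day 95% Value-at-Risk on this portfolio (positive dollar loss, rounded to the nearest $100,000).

σ_p = √(0.52²·0.94² + 0.48²·1.26² + 2·-0.06·0.52·0.48·0.94·1.26) = 0.754%.
σ_{20d} = 0.754% × √20 = 3.372%.
z(95%) = 1.645.
VaR = 1.645 × 3.372% = 5.547%; on $750,000,000 that is $41,602,500.

$41,600,000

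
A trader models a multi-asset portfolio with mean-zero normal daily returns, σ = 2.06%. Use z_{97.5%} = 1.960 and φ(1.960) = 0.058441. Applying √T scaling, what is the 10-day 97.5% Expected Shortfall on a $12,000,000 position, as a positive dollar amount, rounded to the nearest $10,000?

$1,830,000

σ_{10d} = 2.06% × √10 = 6.514%.
ES multiplier = φ(z)/(1−α) = 0.058441/0.025 = 2.338.
ES = 6.514% × 2.338 = 15.230%; on $12,000,000: $1,827,600.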